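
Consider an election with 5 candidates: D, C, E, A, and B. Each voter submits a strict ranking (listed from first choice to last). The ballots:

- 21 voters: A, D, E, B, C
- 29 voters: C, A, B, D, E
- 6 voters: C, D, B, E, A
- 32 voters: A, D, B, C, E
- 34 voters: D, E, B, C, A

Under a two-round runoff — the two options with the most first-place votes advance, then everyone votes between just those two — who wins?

Round 1 first-place votes: D 34, C 35, E 0, A 53, B 0.
A and C advance.
Runoff: A is preferred to C by 53 voters; C by 69.
C wins the runoff.

C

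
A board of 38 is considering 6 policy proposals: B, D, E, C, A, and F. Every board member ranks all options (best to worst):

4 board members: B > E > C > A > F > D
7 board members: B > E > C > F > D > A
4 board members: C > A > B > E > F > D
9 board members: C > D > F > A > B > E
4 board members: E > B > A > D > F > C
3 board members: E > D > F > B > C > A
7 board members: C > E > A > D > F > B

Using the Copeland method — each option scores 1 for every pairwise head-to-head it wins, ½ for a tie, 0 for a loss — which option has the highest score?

B: beats E; ties D and F; loses to C and A → score 2.
D: beats F; ties B and A; loses to E and C → score 2.
E: beats D, A, and F; loses to B and C → score 3.
C: beats B, D, E, A, and F → score 5.
A: beats B; ties D and F; loses to E and C → score 2.
F: ties B and A; loses to D, E, and C → score 1.
C has the best pairwise record.

C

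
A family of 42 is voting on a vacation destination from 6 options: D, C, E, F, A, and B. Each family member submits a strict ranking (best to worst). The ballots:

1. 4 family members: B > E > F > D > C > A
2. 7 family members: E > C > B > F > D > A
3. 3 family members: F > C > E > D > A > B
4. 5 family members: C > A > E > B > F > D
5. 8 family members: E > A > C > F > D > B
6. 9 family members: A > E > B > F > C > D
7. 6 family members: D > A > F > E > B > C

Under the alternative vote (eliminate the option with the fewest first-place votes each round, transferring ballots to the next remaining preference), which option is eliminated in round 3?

D

Round 1: D 6, C 5, E 15, F 3, A 9, B 4. Eliminate F.
Round 2: D 6, C 8, E 15, A 9, B 4. Eliminate B.
Round 3: D 6, C 8, E 19, A 9. Eliminate D.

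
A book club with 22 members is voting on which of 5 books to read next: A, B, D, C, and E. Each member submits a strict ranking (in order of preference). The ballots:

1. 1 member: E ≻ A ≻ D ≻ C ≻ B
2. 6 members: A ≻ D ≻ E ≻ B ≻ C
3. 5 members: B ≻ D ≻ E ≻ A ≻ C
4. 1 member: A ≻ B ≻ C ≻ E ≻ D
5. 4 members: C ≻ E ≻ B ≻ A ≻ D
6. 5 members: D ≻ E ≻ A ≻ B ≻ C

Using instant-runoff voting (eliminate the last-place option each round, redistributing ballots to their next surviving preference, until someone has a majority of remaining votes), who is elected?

A

Round 1: A 7, B 5, D 5, C 4, E 1. Eliminate E.
Round 2: A 8, B 5, D 5, C 4. Eliminate C.
Round 3: A 8, B 9, D 5. Eliminate D.
Round 4: A 13, B 9. A has a majority.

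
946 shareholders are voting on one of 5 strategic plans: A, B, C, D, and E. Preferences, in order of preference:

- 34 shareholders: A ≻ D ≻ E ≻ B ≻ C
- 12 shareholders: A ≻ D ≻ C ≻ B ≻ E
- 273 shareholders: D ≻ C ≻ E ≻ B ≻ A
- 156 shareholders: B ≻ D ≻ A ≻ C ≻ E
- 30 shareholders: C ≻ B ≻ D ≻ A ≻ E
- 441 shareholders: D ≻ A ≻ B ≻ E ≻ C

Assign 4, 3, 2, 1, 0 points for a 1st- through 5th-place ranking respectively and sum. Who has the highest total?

D

A: 34·4 + 12·4 + 273·0 + 156·2 + 30·1 + 441·3 = 1849
B: 34·1 + 12·1 + 273·1 + 156·4 + 30·3 + 441·2 = 1915
C: 34·0 + 12·2 + 273·3 + 156·1 + 30·4 + 441·0 = 1119
D: 34·3 + 12·3 + 273·4 + 156·3 + 30·2 + 441·4 = 3522
E: 34·2 + 12·0 + 273·2 + 156·0 + 30·0 + 441·1 = 1055
D has the highest Borda score (3522).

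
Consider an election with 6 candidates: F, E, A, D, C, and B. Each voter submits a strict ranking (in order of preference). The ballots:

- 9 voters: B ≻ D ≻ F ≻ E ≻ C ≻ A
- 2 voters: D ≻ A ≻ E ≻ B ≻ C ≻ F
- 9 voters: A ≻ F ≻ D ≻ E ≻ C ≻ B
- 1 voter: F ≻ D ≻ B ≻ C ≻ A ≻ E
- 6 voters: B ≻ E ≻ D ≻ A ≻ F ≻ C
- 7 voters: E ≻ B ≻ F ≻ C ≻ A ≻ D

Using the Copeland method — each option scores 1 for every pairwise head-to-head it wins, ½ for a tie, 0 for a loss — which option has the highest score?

B

F: beats E and C; ties A and D; loses to B → score 3.
E: beats A, C, and B; loses to F and D → score 3.
A: ties F and C; loses to E, D, and B → score 1.
D: beats E, A, and C; ties F; loses to B → score 3.5.
C: ties A; loses to F, E, D, and B → score 0.5.
B: beats F, A, D, and C; loses to E → score 4.
B has the best pairwise record.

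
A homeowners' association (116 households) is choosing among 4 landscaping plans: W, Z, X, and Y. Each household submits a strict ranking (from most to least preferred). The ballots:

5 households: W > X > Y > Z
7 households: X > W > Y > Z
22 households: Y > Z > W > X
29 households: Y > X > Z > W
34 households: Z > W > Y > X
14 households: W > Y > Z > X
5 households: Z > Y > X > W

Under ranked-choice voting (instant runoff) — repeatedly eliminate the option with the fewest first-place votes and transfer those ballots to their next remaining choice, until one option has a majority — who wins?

Y

Round 1: W 19, Z 39, X 7, Y 51. Eliminate X.
Round 2: W 26, Z 39, Y 51. Eliminate W.
Round 3: Z 39, Y 77. Y has a majority.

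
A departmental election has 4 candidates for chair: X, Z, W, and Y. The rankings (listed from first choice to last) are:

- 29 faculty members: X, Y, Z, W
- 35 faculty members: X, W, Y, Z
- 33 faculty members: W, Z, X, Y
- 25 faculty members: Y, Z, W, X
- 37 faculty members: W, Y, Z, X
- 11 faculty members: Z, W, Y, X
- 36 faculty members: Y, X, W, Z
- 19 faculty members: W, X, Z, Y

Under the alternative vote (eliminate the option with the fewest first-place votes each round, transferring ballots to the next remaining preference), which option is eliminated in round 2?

Round 1: X 64, Z 11, W 89, Y 61. Eliminate Z.
Round 2: X 64, W 100, Y 61. Eliminate Y.

Y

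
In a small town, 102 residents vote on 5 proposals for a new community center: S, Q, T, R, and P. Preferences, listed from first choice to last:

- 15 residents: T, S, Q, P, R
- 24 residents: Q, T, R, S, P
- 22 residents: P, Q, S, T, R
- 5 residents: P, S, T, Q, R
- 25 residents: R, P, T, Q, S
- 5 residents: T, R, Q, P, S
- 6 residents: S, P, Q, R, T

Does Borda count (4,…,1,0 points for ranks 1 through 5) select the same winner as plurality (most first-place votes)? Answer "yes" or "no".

no

Borda — scores: S 152, Q 244, T 234, R 169, P 221. Winner: Q.
Plurality — first-place votes: S 6, Q 24, T 20, R 25, P 27. Winner: P.
The two methods disagree.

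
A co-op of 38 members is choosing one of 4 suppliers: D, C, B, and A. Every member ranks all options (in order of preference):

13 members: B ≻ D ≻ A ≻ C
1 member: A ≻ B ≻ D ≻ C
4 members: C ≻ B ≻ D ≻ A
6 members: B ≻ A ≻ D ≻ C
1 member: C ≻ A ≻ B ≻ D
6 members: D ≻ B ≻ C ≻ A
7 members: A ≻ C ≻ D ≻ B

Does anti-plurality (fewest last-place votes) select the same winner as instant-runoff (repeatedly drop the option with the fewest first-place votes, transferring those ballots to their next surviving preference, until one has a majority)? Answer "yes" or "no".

Anti-plurality — last-place votes: D 1, C 20, B 7, A 10. Winner: D.
Instant-runoff — R1 D 6, C 5, B 19, A 8 (C out); R2 D 6, B 23, A 9 (B winner). Winner: B.
The two methods disagree.

no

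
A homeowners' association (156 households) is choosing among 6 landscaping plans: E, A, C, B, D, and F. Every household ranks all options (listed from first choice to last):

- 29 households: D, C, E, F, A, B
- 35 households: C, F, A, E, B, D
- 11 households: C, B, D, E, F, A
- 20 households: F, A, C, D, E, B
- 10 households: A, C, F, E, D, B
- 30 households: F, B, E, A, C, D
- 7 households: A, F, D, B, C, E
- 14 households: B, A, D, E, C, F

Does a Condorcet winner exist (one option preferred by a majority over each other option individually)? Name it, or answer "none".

none

Checking pairwise contests:
A beats E 86–70.
F beats A 125–31.
A beats C 81–75.
E beats B 94–62.
A beats D 116–40.
C beats F 99–57.
Every option loses at least one head-to-head, so there is no Condorcet winner.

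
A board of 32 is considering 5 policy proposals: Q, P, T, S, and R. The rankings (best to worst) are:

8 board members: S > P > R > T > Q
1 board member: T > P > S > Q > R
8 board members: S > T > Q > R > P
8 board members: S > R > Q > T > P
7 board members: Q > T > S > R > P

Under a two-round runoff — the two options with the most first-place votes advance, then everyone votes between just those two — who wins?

Round 1 first-place votes: Q 7, P 0, T 1, S 24, R 0.
S and Q advance.
Runoff: S is preferred to Q by 25 voters; Q by 7.
S wins the runoff.

S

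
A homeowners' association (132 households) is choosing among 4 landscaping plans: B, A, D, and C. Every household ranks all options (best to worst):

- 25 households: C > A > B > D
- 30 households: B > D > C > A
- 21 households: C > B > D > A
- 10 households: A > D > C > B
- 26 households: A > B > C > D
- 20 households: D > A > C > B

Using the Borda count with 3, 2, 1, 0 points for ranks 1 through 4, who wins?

C

B: 25·1 + 30·3 + 21·2 + 10·0 + 26·2 + 20·0 = 209
A: 25·2 + 30·0 + 21·0 + 10·3 + 26·3 + 20·2 = 198
D: 25·0 + 30·2 + 21·1 + 10·2 + 26·0 + 20·3 = 161
C: 25·3 + 30·1 + 21·3 + 10·1 + 26·1 + 20·1 = 224
C has the highest Borda score (224).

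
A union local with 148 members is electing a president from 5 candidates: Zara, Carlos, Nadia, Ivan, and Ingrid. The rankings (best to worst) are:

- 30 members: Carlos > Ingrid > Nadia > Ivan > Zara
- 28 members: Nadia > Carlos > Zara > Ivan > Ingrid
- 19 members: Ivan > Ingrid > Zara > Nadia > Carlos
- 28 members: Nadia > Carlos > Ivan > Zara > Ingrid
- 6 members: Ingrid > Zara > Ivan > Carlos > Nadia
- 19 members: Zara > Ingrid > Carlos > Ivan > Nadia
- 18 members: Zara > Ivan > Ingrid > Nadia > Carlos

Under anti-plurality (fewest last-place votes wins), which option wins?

Last-place votes: Zara 30, Carlos 37, Nadia 25, Ivan 0, Ingrid 56.
Ivan is ranked last by the fewest voters, so Ivan wins.

Ivan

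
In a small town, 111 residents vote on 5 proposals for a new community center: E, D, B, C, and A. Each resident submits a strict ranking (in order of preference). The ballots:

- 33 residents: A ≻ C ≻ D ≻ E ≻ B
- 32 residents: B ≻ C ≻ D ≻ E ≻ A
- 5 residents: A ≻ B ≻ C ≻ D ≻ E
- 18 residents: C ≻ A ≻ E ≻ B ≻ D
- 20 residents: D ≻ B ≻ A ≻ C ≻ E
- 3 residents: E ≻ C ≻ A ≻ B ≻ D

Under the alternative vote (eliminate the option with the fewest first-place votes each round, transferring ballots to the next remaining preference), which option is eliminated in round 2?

D

Round 1: E 3, D 20, B 32, C 18, A 38. Eliminate E.
Round 2: D 20, B 32, C 21, A 38. Eliminate D.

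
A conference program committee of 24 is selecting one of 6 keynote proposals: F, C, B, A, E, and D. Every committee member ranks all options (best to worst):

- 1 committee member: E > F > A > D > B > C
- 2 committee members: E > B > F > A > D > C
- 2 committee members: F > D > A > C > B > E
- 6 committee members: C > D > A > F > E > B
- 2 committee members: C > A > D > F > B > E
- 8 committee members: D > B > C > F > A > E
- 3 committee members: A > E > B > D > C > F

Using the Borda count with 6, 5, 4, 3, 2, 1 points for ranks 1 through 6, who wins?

D

F: 1·5 + 2·4 + 2·6 + 6·3 + 2·3 + 8·3 + 3·1 = 76
C: 1·1 + 2·1 + 2·3 + 6·6 + 2·6 + 8·4 + 3·2 = 95
B: 1·2 + 2·5 + 2·2 + 6·1 + 2·2 + 8·5 + 3·4 = 78
A: 1·4 + 2·3 + 2·4 + 6·4 + 2·5 + 8·2 + 3·6 = 86
E: 1·6 + 2·6 + 2·1 + 6·2 + 2·1 + 8·1 + 3·5 = 57
D: 1·3 + 2·2 + 2·5 + 6·5 + 2·4 + 8·6 + 3·3 = 112
D has the highest Borda score (112).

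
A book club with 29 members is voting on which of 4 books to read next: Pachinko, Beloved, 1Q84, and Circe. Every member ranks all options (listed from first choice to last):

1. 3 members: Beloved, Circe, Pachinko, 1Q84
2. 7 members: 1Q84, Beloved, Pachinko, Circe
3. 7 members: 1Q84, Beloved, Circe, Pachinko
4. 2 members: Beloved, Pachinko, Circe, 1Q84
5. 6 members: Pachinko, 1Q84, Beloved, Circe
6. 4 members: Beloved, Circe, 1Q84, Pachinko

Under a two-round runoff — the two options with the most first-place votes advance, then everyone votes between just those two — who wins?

1Q84

Round 1 first-place votes: Pachinko 6, Beloved 9, 1Q84 14, Circe 0.
1Q84 and Beloved advance.
Runoff: 1Q84 is preferred to Beloved by 20 voters; Beloved by 9.
1Q84 wins the runoff.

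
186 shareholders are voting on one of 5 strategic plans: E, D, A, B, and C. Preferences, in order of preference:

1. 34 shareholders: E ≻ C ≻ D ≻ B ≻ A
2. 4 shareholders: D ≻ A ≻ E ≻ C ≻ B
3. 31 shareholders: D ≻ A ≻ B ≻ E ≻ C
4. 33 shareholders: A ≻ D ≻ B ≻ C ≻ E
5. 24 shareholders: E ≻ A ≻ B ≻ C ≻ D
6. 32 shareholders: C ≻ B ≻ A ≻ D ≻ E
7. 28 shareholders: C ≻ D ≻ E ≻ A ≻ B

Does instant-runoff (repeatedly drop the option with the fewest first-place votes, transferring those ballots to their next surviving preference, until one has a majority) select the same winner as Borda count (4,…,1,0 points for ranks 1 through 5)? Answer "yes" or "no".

no

Instant-runoff — R1 E 58, D 35, A 33, B 0, C 60 (B out); R2 E 58, D 35, A 33, C 60 (A out); R3 E 58, D 68, C 60 (E out); R4 D 68, C 118 (C winner). Winner: C.
Borda — scores: E 327, D 423, A 401, B 306, C 403. Winner: D.
The two methods disagree.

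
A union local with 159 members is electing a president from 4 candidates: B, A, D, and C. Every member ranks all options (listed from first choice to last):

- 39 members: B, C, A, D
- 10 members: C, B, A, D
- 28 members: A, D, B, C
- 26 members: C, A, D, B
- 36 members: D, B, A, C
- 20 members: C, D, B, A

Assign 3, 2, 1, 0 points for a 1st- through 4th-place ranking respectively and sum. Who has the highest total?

B: 39·3 + 10·2 + 28·1 + 26·0 + 36·2 + 20·1 = 257
A: 39·1 + 10·1 + 28·3 + 26·2 + 36·1 + 20·0 = 221
D: 39·0 + 10·0 + 28·2 + 26·1 + 36·3 + 20·2 = 230
C: 39·2 + 10·3 + 28·0 + 26·3 + 36·0 + 20·3 = 246
B has the highest Borda score (257).

B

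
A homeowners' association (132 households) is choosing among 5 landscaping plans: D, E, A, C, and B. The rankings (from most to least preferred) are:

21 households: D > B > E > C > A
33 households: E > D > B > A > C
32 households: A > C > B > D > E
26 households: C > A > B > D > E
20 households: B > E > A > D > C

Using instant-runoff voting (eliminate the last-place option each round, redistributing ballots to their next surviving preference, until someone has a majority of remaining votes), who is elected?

Round 1: D 21, E 33, A 32, C 26, B 20. Eliminate B.
Round 2: D 21, E 53, A 32, C 26. Eliminate D.
Round 3: E 74, A 32, C 26. E has a majority.

E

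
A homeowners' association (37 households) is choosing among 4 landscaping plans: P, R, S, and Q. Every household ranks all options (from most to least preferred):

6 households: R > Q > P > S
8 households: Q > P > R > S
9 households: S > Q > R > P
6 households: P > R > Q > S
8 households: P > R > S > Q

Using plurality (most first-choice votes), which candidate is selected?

P

First-place votes: P 14, R 6, S 9, Q 8.
P has the most first-place votes.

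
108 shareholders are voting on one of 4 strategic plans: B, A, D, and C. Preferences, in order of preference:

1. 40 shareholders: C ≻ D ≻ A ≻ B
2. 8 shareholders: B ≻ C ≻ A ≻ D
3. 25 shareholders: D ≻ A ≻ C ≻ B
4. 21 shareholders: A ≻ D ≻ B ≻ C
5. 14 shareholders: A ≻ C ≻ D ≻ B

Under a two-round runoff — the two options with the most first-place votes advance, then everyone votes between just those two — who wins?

A

Round 1 first-place votes: B 8, A 35, D 25, C 40.
C and A advance.
Runoff: C is preferred to A by 48 voters; A by 60.
A wins the runoff.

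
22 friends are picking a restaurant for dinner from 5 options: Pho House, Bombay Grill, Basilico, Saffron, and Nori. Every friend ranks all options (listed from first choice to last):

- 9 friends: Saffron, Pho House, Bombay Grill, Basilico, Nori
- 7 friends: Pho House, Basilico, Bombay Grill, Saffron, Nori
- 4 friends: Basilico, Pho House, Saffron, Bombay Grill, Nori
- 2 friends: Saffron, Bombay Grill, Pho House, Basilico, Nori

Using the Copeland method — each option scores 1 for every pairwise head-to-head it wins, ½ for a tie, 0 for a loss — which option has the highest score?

Pho House: beats Bombay Grill, Basilico, and Nori; ties Saffron → score 3.5.
Bombay Grill: beats Nori; ties Basilico; loses to Pho House and Saffron → score 1.5.
Basilico: beats Nori; ties Bombay Grill and Saffron; loses to Pho House → score 2.
Saffron: beats Bombay Grill and Nori; ties Pho House and Basilico → score 3.
Nori: loses to Pho House, Bombay Grill, Basilico, and Saffron → score 0.
Pho House has the best pairwise record.

Pho House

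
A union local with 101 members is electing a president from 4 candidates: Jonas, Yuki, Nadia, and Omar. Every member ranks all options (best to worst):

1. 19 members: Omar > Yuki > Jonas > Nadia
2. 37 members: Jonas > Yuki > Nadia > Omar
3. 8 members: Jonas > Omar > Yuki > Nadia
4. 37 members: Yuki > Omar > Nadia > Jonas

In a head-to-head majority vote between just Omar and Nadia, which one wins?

Omar

Voters preferring Omar to Nadia: 64; preferring Nadia to Omar: 37.
Omar wins the head-to-head.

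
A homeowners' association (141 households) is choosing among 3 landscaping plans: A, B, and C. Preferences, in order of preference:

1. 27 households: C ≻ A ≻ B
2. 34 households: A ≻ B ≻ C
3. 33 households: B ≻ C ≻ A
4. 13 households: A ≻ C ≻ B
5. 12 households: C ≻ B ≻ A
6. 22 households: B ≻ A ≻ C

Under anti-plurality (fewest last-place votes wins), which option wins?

Last-place votes: A 45, B 40, C 56.
B is ranked last by the fewest voters, so B wins.

B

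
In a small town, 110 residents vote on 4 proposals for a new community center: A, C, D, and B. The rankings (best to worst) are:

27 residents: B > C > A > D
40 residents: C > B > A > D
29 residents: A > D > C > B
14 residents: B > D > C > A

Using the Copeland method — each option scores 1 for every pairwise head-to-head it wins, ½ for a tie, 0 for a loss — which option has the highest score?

A: beats D; loses to C and B → score 1.
C: beats A, D, and B → score 3.
D: loses to A, C, and B → score 0.
B: beats A and D; loses to C → score 2.
C has the best pairwise record.

C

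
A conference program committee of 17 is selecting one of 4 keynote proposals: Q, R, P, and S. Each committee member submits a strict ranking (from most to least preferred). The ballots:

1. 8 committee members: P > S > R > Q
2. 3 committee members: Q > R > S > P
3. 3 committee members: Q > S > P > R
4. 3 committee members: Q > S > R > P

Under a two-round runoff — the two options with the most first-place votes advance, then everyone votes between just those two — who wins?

Round 1 first-place votes: Q 9, R 0, P 8, S 0.
Q and P advance.
Runoff: Q is preferred to P by 9 voters; P by 8.
Q wins the runoff.

Q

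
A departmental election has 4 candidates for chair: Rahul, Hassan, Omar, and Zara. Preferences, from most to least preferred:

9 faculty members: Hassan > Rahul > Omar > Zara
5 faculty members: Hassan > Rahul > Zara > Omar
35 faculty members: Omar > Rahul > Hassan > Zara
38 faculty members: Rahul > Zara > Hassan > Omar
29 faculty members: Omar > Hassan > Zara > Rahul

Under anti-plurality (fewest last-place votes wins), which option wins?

Last-place votes: Rahul 29, Hassan 0, Omar 43, Zara 44.
Hassan is ranked last by the fewest voters, so Hassan wins.

Hassan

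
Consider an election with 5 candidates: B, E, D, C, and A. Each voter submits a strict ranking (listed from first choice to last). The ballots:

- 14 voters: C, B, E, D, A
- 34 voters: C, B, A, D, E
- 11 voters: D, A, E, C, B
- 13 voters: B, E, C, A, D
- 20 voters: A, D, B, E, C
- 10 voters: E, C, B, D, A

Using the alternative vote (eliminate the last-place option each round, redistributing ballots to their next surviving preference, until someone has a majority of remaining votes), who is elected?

C

Round 1: B 13, E 10, D 11, C 48, A 20. Eliminate E.
Round 2: B 13, D 11, C 58, A 20. C has a majority.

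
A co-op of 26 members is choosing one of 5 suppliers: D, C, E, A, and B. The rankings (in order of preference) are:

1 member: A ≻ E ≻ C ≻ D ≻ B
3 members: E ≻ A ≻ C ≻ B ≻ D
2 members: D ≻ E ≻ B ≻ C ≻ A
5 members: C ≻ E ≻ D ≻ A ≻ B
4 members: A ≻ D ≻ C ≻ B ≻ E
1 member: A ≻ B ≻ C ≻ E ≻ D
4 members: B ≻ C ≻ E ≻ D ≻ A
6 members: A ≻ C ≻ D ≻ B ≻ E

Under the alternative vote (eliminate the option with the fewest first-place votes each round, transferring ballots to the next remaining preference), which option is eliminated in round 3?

Round 1: D 2, C 5, E 3, A 12, B 4. Eliminate D.
Round 2: C 5, E 5, A 12, B 4. Eliminate B.
Round 3: C 9, E 5, A 12. Eliminate E.

E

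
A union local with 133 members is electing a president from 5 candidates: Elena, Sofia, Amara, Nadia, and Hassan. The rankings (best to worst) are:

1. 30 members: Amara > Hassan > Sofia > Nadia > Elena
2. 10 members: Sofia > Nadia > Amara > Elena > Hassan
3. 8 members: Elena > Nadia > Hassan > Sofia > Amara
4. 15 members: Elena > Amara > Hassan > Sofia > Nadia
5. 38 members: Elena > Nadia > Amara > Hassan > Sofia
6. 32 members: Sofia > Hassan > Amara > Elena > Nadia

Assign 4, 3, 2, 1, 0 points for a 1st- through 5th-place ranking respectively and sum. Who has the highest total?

Elena: 30·0 + 10·1 + 8·4 + 15·4 + 38·4 + 32·1 = 286
Sofia: 30·2 + 10·4 + 8·1 + 15·1 + 38·0 + 32·4 = 251
Amara: 30·4 + 10·2 + 8·0 + 15·3 + 38·2 + 32·2 = 325
Nadia: 30·1 + 10·3 + 8·3 + 15·0 + 38·3 + 32·0 = 198
Hassan: 30·3 + 10·0 + 8·2 + 15·2 + 38·1 + 32·3 = 270
Amara has the highest Borda score (325).

Amara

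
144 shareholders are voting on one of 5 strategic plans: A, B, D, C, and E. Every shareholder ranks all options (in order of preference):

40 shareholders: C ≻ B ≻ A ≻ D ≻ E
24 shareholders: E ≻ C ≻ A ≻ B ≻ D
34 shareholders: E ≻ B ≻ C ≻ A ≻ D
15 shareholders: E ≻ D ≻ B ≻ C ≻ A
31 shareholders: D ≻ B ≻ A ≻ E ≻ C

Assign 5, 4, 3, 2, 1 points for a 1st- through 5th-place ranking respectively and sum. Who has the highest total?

B

A: 40·3 + 24·3 + 34·2 + 15·1 + 31·3 = 368
B: 40·4 + 24·2 + 34·4 + 15·3 + 31·4 = 513
D: 40·2 + 24·1 + 34·1 + 15·4 + 31·5 = 353
C: 40·5 + 24·4 + 34·3 + 15·2 + 31·1 = 459
E: 40·1 + 24·5 + 34·5 + 15·5 + 31·2 = 467
B has the highest Borda score (513).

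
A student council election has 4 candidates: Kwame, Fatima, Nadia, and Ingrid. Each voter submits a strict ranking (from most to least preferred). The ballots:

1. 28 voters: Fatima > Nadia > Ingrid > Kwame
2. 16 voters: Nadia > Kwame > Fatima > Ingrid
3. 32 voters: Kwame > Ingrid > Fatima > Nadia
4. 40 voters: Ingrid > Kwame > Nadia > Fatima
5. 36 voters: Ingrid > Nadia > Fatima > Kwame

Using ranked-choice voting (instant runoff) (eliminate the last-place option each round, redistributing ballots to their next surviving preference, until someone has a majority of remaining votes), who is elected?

Ingrid

Round 1: Kwame 32, Fatima 28, Nadia 16, Ingrid 76. Eliminate Nadia.
Round 2: Kwame 48, Fatima 28, Ingrid 76. Eliminate Fatima.
Round 3: Kwame 48, Ingrid 104. Ingrid has a majority.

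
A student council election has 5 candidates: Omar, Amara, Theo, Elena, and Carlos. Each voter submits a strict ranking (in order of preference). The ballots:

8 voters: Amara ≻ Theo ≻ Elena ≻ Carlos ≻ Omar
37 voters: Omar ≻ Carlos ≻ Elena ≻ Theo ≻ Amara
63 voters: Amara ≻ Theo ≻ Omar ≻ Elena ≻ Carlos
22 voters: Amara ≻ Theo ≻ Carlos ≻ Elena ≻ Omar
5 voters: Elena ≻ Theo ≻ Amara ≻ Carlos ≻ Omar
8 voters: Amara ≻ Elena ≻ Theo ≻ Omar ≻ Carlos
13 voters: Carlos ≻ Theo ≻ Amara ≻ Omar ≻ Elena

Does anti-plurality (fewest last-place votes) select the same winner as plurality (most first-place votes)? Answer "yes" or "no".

Anti-plurality — last-place votes: Omar 35, Amara 37, Theo 0, Elena 13, Carlos 71. Winner: Theo.
Plurality — first-place votes: Omar 37, Amara 101, Theo 0, Elena 5, Carlos 13. Winner: Amara.
The two methods disagree.

no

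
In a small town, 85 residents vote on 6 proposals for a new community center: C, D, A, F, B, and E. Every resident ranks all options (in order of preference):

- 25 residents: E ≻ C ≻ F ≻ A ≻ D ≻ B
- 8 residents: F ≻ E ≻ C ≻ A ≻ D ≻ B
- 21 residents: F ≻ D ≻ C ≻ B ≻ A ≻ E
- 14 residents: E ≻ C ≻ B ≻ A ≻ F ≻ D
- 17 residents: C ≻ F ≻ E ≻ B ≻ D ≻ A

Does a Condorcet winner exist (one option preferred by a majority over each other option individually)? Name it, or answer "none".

none

Checking pairwise contests:
E beats C 47–38.
C beats D 64–21.
C beats A 85–0.
C beats F 56–29.
C beats B 85–0.
F beats E 46–39.
Every option loses at least one head-to-head, so there is no Condorcet winner.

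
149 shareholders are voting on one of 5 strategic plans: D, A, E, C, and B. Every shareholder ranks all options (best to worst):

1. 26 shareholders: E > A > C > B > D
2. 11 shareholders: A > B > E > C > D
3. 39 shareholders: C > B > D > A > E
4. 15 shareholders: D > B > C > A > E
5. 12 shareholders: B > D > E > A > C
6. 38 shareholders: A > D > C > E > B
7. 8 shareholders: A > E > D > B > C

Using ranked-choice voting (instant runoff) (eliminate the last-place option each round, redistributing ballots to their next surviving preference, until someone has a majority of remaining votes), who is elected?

A

Round 1: D 15, A 57, E 26, C 39, B 12. Eliminate B.
Round 2: D 27, A 57, E 26, C 39. Eliminate E.
Round 3: D 27, A 83, C 39. A has a majority.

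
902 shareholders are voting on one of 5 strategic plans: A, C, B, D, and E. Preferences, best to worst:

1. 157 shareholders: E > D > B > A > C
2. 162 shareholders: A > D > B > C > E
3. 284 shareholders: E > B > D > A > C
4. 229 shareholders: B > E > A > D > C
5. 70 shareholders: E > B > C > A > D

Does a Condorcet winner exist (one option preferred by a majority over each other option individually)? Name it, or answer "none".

E vs A: 740–162 for E.
E vs C: 740–162 for E.
E vs B: 511–391 for E.
E vs D: 740–162 for E.
E beats every other option head-to-head.

E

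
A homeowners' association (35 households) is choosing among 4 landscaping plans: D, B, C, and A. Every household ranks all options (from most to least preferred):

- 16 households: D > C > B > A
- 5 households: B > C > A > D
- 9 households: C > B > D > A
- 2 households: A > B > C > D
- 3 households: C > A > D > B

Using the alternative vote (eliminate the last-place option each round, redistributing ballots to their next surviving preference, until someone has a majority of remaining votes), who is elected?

Round 1: D 16, B 5, C 12, A 2. Eliminate A.
Round 2: D 16, B 7, C 12. Eliminate B.
Round 3: D 16, C 19. C has a majority.

C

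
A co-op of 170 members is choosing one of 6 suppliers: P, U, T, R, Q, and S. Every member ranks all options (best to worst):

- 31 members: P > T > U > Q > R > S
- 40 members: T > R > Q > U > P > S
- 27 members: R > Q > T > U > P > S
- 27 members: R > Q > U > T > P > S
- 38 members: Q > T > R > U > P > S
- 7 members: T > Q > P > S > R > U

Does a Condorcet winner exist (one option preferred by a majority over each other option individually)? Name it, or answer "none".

Checking pairwise contests:
U beats P 132–38.
T beats U 143–27.
Q beats T 92–78.
T beats R 116–54.
R beats Q 94–76.
P beats S 170–0.
Every option loses at least one head-to-head, so there is no Condorcet winner.

none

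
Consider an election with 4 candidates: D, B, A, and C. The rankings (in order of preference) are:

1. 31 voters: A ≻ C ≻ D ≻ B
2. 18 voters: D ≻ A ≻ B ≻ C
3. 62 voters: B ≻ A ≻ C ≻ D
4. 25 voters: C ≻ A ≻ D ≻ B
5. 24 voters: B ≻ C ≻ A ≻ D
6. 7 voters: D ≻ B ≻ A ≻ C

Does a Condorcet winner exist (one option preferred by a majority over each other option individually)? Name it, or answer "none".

B vs D: 86–81 for B.
B vs A: 93–74 for B.
B vs C: 111–56 for B.
B beats every other option head-to-head.

B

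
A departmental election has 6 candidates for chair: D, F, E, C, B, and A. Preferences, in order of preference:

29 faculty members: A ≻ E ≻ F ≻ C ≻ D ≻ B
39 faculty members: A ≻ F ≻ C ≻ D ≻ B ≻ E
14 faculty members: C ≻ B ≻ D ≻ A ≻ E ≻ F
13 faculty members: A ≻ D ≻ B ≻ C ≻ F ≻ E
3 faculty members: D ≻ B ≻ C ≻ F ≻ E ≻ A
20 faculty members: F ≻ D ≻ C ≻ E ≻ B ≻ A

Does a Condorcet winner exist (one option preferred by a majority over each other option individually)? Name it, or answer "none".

A vs D: 81–37 for A.
A vs F: 95–23 for A.
A vs E: 95–23 for A.
A vs C: 81–37 for A.
A vs B: 81–37 for A.
A beats every other option head-to-head.

A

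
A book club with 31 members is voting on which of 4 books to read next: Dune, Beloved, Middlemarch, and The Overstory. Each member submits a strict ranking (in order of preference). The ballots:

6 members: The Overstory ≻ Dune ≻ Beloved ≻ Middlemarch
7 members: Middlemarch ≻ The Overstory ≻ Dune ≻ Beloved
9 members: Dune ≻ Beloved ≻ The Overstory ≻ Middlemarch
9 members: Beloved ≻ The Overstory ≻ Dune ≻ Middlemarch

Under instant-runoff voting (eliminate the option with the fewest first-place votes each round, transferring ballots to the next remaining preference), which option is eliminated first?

Round 1: Dune 9, Beloved 9, Middlemarch 7, The Overstory 6. Eliminate The Overstory.

The Overstory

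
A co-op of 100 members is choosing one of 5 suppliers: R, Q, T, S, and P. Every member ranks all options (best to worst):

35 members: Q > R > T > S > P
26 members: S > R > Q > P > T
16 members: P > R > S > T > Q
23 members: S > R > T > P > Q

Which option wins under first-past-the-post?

First-place votes: R 0, Q 35, T 0, S 49, P 16.
S has the most first-place votes.

S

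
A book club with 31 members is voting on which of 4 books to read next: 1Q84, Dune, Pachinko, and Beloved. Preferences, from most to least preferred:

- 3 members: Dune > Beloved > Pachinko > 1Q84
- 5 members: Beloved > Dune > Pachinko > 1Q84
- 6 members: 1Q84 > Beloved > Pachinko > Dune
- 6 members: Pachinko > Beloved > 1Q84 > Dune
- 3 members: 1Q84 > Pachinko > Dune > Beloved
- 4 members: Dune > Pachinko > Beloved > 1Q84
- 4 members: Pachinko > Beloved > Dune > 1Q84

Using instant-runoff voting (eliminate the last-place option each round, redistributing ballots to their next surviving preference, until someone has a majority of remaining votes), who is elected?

Round 1: 1Q84 9, Dune 7, Pachinko 10, Beloved 5. Eliminate Beloved.
Round 2: 1Q84 9, Dune 12, Pachinko 10. Eliminate 1Q84.
Round 3: Dune 12, Pachinko 19. Pachinko has a majority.

Pachinko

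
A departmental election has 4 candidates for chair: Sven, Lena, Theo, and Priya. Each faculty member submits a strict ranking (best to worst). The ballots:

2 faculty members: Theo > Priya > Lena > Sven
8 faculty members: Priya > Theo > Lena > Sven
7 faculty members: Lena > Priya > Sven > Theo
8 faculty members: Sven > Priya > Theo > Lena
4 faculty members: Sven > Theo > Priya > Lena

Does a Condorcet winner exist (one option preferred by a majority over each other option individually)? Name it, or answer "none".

Priya

Priya vs Sven: 17–12 for Priya.
Priya vs Lena: 22–7 for Priya.
Priya vs Theo: 23–6 for Priya.
Priya beats every other option head-to-head.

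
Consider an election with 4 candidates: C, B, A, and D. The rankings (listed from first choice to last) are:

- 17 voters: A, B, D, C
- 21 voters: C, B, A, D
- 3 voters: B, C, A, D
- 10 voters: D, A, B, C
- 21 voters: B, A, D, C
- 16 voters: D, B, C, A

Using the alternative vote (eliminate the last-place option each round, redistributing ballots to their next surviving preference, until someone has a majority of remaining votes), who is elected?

B

Round 1: C 21, B 24, A 17, D 26. Eliminate A.
Round 2: C 21, B 41, D 26. Eliminate C.
Round 3: B 62, D 26. B has a majority.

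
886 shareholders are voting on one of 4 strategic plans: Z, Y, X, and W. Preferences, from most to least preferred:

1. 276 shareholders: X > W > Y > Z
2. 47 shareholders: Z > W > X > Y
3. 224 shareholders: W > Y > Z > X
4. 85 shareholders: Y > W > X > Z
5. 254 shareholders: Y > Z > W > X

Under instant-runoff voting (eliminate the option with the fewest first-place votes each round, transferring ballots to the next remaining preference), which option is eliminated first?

Z

Round 1: Z 47, Y 339, X 276, W 224. Eliminate Z.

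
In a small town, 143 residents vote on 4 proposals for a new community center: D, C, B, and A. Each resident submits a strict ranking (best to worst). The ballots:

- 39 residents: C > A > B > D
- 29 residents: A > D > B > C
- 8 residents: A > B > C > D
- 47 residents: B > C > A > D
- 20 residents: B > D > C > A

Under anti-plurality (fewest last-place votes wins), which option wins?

B

Last-place votes: D 94, C 29, B 0, A 20.
B is ranked last by the fewest voters, so B wins.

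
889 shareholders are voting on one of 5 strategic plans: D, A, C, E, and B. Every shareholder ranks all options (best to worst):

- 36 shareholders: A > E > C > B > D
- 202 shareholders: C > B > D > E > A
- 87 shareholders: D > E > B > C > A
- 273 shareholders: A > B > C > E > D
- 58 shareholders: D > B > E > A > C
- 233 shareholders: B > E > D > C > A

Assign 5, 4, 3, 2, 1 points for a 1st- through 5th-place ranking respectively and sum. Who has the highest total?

B

D: 36·1 + 202·3 + 87·5 + 273·1 + 58·5 + 233·3 = 2339
A: 36·5 + 202·1 + 87·1 + 273·5 + 58·2 + 233·1 = 2183
C: 36·3 + 202·5 + 87·2 + 273·3 + 58·1 + 233·2 = 2635
E: 36·4 + 202·2 + 87·4 + 273·2 + 58·3 + 233·4 = 2548
B: 36·2 + 202·4 + 87·3 + 273·4 + 58·4 + 233·5 = 3630
B has the highest Borda score (3630).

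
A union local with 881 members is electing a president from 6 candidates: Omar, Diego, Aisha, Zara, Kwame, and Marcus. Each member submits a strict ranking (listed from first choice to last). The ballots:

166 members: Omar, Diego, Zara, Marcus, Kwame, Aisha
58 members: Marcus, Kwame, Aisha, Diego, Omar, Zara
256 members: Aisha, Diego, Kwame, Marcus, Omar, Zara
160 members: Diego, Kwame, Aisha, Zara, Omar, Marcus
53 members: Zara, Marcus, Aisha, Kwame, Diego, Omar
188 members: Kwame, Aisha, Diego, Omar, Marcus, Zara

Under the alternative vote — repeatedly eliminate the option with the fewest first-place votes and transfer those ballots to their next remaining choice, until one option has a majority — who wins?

Kwame

Round 1: Omar 166, Diego 160, Aisha 256, Zara 53, Kwame 188, Marcus 58. Eliminate Zara.
Round 2: Omar 166, Diego 160, Aisha 256, Kwame 188, Marcus 111. Eliminate Marcus.
Round 3: Omar 166, Diego 160, Aisha 309, Kwame 246. Eliminate Diego.
Round 4: Omar 166, Aisha 309, Kwame 406. Eliminate Omar.
Round 5: Aisha 309, Kwame 572. Kwame has a majority.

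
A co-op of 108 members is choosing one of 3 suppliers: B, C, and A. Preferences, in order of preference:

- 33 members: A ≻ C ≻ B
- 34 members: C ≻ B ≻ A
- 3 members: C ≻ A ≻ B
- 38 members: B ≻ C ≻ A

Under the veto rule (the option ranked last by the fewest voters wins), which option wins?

Last-place votes: B 36, C 0, A 72.
C is ranked last by the fewest voters, so C wins.

C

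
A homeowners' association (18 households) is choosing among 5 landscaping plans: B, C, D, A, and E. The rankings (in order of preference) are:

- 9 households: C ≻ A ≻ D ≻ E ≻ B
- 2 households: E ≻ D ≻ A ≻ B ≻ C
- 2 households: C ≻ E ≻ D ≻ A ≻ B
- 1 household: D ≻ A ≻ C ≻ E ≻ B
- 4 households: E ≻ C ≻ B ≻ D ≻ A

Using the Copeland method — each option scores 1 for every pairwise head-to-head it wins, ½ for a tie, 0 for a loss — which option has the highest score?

C

B: loses to C, D, A, and E → score 0.
C: beats B, D, A, and E → score 4.
D: beats B and E; ties A; loses to C → score 2.5.
A: beats B and E; ties D; loses to C → score 2.5.
E: beats B; loses to C, D, and A → score 1.
C has the best pairwise record.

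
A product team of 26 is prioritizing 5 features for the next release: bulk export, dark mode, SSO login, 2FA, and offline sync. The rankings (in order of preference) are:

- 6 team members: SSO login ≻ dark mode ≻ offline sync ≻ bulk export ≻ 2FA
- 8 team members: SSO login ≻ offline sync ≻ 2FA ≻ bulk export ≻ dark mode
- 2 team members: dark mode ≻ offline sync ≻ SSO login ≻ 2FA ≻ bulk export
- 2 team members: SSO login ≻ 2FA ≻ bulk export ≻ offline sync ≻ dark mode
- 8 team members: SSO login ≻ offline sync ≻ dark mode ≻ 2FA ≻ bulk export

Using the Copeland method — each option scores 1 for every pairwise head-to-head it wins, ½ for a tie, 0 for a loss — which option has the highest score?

SSO login

bulk export: loses to dark mode, SSO login, 2FA, and offline sync → score 0.
dark mode: beats bulk export and 2FA; loses to SSO login and offline sync → score 2.
SSO login: beats bulk export, dark mode, 2FA, and offline sync → score 4.
2FA: beats bulk export; loses to dark mode, SSO login, and offline sync → score 1.
offline sync: beats bulk export, dark mode, and 2FA; loses to SSO login → score 3.
SSO login has the best pairwise record.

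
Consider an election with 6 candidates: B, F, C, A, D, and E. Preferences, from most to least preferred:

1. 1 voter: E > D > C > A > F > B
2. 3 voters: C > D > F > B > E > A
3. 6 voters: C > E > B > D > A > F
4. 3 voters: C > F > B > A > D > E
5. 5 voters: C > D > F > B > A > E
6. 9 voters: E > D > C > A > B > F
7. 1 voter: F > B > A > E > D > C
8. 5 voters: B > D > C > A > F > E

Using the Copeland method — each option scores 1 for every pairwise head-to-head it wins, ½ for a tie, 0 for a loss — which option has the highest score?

C

B: beats F, A, and E; loses to C and D → score 3.
F: beats E; loses to B, C, A, and D → score 1.
C: beats B, F, A, D, and E → score 5.
A: beats F; loses to B, C, D, and E → score 1.
D: beats B, F, and A; loses to C and E → score 3.
E: beats A and D; loses to B, F, and C → score 2.
C has the best pairwise record.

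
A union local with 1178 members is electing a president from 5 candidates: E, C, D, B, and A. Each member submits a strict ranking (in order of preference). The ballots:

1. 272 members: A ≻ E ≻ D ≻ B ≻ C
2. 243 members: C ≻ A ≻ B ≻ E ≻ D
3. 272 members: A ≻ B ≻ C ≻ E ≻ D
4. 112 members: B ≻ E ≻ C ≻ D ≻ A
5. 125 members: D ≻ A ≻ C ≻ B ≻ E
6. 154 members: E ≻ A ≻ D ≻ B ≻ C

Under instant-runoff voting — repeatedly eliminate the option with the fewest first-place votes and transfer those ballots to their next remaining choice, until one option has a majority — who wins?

Round 1: E 154, C 243, D 125, B 112, A 544. Eliminate B.
Round 2: E 266, C 243, D 125, A 544. Eliminate D.
Round 3: E 266, C 243, A 669. A has a majority.

A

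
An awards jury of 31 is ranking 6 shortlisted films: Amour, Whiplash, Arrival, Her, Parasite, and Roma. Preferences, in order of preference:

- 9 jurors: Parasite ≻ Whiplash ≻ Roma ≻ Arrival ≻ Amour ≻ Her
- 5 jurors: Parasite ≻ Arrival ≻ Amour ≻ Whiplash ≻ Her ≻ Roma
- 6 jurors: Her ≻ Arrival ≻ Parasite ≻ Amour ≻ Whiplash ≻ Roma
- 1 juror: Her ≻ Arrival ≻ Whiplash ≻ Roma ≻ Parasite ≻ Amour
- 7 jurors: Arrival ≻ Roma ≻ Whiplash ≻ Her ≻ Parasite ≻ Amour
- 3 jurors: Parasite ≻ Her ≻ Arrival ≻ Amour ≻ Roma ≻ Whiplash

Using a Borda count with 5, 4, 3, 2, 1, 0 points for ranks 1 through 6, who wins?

Parasite

Amour: 9·1 + 5·3 + 6·2 + 1·0 + 7·0 + 3·2 = 42
Whiplash: 9·4 + 5·2 + 6·1 + 1·3 + 7·3 + 3·0 = 76
Arrival: 9·2 + 5·4 + 6·4 + 1·4 + 7·5 + 3·3 = 110
Her: 9·0 + 5·1 + 6·5 + 1·5 + 7·2 + 3·4 = 66
Parasite: 9·5 + 5·5 + 6·3 + 1·1 + 7·1 + 3·5 = 111
Roma: 9·3 + 5·0 + 6·0 + 1·2 + 7·4 + 3·1 = 60
Parasite has the highest Borda score (111).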